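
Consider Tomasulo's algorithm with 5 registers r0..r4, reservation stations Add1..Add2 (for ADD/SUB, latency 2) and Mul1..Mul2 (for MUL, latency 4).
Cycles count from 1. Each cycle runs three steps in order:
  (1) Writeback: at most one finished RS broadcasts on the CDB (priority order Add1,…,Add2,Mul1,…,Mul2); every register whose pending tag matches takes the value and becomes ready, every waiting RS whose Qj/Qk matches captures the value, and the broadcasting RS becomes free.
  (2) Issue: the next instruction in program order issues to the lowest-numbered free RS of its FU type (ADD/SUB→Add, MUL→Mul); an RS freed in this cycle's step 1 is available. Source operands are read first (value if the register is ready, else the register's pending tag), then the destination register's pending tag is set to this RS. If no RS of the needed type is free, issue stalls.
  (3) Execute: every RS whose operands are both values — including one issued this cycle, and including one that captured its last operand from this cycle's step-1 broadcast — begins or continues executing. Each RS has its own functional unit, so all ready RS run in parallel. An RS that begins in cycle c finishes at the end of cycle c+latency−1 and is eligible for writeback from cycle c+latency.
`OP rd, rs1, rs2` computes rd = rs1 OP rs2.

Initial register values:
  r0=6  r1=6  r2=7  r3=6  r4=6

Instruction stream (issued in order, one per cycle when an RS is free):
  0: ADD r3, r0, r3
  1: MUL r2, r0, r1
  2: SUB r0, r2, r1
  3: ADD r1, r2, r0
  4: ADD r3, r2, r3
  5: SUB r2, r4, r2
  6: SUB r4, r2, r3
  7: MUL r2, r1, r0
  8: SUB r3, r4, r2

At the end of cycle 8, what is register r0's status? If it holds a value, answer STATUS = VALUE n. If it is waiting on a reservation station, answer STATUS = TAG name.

c1: issue ADD r3<-Add1 | r0:6,r1:6,r2:7,r3:Add1,r4:6
c2: issue MUL r2<-Mul1 | r0:6,r1:6,r2:Mul1,r3:Add1,r4:6
c3: CDB Add1=12; issue SUB r0<-Add1 | r0:Add1,r1:6,r2:Mul1,r3:12,r4:6
c4: issue ADD r1<-Add2 | r0:Add1,r1:Add2,r2:Mul1,r3:12,r4:6
c5: stall | r0:Add1,r1:Add2,r2:Mul1,r3:12,r4:6
c6: CDB Mul1=36; stall | r0:Add1,r1:Add2,r2:36,r3:12,r4:6
c7: stall | r0:Add1,r1:Add2,r2:36,r3:12,r4:6
c8: CDB Add1=30; issue ADD r3<-Add1 | r0:30,r1:Add2,r2:36,r3:Add1,r4:6

STATUS = VALUE 30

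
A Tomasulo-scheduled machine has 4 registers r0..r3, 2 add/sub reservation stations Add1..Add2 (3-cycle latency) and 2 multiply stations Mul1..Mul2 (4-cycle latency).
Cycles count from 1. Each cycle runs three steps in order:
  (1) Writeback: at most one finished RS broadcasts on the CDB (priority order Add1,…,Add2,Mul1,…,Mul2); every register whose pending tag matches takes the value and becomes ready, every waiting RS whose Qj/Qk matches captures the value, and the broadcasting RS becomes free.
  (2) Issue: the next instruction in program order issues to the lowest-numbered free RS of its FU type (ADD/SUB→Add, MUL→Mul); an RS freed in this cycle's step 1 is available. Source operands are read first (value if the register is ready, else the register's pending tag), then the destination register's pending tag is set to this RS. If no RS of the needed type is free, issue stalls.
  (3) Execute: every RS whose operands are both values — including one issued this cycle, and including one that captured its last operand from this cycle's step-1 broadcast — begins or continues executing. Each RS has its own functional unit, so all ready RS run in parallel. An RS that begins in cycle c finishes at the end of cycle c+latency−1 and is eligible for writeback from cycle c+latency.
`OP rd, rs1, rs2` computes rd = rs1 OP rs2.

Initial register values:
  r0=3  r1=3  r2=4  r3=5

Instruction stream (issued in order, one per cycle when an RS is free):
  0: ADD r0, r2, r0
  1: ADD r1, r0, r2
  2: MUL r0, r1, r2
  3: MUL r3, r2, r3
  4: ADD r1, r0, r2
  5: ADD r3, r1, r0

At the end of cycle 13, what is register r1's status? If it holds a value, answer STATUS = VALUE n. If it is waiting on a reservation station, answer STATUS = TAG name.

c1: issue ADD r0<-Add1 | r0:Add1,r1:3,r2:4,r3:5
c2: issue ADD r1<-Add2 | r0:Add1,r1:Add2,r2:4,r3:5
c3: issue MUL r0<-Mul1 | r0:Mul1,r1:Add2,r2:4,r3:5
c4: CDB Add1=7; issue MUL r3<-Mul2 | r0:Mul1,r1:Add2,r2:4,r3:Mul2
c5: issue ADD r1<-Add1 | r0:Mul1,r1:Add1,r2:4,r3:Mul2
c6: stall | r0:Mul1,r1:Add1,r2:4,r3:Mul2
c7: CDB Add2=11; issue ADD r3<-Add2 | r0:Mul1,r1:Add1,r2:4,r3:Add2
c8: CDB Mul2=20 | r0:Mul1,r1:Add1,r2:4,r3:Add2
c9: - | r0:Mul1,r1:Add1,r2:4,r3:Add2
c10: - | r0:Mul1,r1:Add1,r2:4,r3:Add2
c11: CDB Mul1=44 | r0:44,r1:Add1,r2:4,r3:Add2
c12: - | r0:44,r1:Add1,r2:4,r3:Add2
c13: - | r0:44,r1:Add1,r2:4,r3:Add2

STATUS = TAG Add1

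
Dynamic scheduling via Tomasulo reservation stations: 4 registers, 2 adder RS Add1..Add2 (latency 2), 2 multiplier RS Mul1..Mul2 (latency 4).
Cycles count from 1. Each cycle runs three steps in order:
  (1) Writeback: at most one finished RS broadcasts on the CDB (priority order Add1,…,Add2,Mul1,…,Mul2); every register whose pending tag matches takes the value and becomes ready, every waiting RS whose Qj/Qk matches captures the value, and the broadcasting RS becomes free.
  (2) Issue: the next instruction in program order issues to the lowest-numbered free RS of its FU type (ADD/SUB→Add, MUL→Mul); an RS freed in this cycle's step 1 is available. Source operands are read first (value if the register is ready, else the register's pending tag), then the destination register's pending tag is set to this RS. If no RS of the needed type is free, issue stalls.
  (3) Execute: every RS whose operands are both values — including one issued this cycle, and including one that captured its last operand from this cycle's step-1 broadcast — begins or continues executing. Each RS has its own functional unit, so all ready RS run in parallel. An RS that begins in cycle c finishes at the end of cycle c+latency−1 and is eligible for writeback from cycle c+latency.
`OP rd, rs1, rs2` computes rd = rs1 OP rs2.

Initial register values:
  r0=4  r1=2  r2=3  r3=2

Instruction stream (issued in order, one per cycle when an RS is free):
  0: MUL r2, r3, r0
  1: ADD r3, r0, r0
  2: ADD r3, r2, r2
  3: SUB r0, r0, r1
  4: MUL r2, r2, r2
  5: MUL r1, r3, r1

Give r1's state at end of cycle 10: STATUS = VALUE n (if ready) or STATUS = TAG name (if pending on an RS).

STATUS = TAG Mul2

  c1: issue MUL r2<-Mul1  regs: r0:4,r1:2,r2:Mul1,r3:2
  c2: issue ADD r3<-Add1  regs: r0:4,r1:2,r2:Mul1,r3:Add1
  c3: issue ADD r3<-Add2  regs: r0:4,r1:2,r2:Mul1,r3:Add2
  c4: CDB Add1=8; issue SUB r0<-Add1  regs: r0:Add1,r1:2,r2:Mul1,r3:Add2
  c5: CDB Mul1=8; issue MUL r2<-Mul1  regs: r0:Add1,r1:2,r2:Mul1,r3:Add2
  c6: CDB Add1=2; issue MUL r1<-Mul2  regs: r0:2,r1:Mul2,r2:Mul1,r3:Add2
  c7: CDB Add2=16  regs: r0:2,r1:Mul2,r2:Mul1,r3:16
  c8: -  regs: r0:2,r1:Mul2,r2:Mul1,r3:16
  c9: CDB Mul1=64  regs: r0:2,r1:Mul2,r2:64,r3:16
  c10: -  regs: r0:2,r1:Mul2,r2:64,r3:16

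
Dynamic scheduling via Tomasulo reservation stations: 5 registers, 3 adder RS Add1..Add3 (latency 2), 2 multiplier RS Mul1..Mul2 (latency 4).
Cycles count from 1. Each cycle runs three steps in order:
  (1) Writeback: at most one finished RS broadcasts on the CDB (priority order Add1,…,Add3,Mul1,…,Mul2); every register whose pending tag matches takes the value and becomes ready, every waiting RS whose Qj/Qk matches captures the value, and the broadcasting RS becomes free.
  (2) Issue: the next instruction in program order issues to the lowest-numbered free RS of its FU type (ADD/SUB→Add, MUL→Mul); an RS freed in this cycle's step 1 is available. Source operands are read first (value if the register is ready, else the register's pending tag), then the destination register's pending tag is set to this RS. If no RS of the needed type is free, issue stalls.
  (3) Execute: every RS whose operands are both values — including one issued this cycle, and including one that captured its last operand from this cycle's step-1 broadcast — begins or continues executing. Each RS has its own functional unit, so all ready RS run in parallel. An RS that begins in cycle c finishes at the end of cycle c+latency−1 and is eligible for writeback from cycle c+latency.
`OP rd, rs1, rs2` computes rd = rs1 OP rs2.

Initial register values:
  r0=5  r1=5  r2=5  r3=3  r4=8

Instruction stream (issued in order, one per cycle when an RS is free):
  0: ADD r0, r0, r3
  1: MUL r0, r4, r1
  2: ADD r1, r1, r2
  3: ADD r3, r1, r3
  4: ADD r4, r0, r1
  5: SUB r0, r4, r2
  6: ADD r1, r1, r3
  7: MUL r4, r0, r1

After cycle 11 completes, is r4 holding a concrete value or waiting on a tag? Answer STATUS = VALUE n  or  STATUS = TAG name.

STATUS = TAG Mul1

  c1: issue ADD r0<-Add1  regs: r0:Add1,r1:5,r2:5,r3:3,r4:8
  c2: issue MUL r0<-Mul1  regs: r0:Mul1,r1:5,r2:5,r3:3,r4:8
  c3: CDB Add1=8; issue ADD r1<-Add1  regs: r0:Mul1,r1:Add1,r2:5,r3:3,r4:8
  c4: issue ADD r3<-Add2  regs: r0:Mul1,r1:Add1,r2:5,r3:Add2,r4:8
  c5: CDB Add1=10; issue ADD r4<-Add1  regs: r0:Mul1,r1:10,r2:5,r3:Add2,r4:Add1
  c6: CDB Mul1=40; issue SUB r0<-Add3  regs: r0:Add3,r1:10,r2:5,r3:Add2,r4:Add1
  c7: CDB Add2=13; issue ADD r1<-Add2  regs: r0:Add3,r1:Add2,r2:5,r3:13,r4:Add1
  c8: CDB Add1=50; issue MUL r4<-Mul1  regs: r0:Add3,r1:Add2,r2:5,r3:13,r4:Mul1
  c9: CDB Add2=23  regs: r0:Add3,r1:23,r2:5,r3:13,r4:Mul1
  c10: CDB Add3=45  regs: r0:45,r1:23,r2:5,r3:13,r4:Mul1
  c11: -  regs: r0:45,r1:23,r2:5,r3:13,r4:Mul1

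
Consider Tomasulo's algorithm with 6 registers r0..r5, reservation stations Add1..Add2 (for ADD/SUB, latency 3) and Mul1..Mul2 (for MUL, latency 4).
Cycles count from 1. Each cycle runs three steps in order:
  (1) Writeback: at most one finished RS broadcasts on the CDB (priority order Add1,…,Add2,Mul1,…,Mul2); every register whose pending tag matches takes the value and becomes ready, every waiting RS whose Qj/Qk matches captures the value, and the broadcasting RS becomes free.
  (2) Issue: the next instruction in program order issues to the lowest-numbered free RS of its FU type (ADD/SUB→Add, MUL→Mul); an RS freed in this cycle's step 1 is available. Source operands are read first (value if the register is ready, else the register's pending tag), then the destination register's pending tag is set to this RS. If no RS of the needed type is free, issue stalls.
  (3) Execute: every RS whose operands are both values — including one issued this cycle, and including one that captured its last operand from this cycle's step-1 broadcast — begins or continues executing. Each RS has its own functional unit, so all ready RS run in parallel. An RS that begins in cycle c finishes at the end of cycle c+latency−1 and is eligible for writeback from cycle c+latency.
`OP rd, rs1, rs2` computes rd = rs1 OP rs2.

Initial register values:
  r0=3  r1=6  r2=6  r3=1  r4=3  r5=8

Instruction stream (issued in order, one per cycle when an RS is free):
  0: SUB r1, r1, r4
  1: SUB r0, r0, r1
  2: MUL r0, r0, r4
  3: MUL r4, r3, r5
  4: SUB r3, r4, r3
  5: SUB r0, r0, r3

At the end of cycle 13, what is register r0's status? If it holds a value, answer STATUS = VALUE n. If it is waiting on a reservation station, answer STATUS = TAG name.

STATUS = TAG Add2

cycle 1: issue SUB r1<-Add1 // r0:3,r1:Add1,r2:6,r3:1,r4:3,r5:8
cycle 2: issue SUB r0<-Add2 // r0:Add2,r1:Add1,r2:6,r3:1,r4:3,r5:8
cycle 3: issue MUL r0<-Mul1 // r0:Mul1,r1:Add1,r2:6,r3:1,r4:3,r5:8
cycle 4: CDB Add1=3; issue MUL r4<-Mul2 // r0:Mul1,r1:3,r2:6,r3:1,r4:Mul2,r5:8
cycle 5: issue SUB r3<-Add1 // r0:Mul1,r1:3,r2:6,r3:Add1,r4:Mul2,r5:8
cycle 6: stall // r0:Mul1,r1:3,r2:6,r3:Add1,r4:Mul2,r5:8
cycle 7: CDB Add2=0; issue SUB r0<-Add2 // r0:Add2,r1:3,r2:6,r3:Add1,r4:Mul2,r5:8
cycle 8: CDB Mul2=8 // r0:Add2,r1:3,r2:6,r3:Add1,r4:8,r5:8
cycle 9: - // r0:Add2,r1:3,r2:6,r3:Add1,r4:8,r5:8
cycle 10: - // r0:Add2,r1:3,r2:6,r3:Add1,r4:8,r5:8
cycle 11: CDB Add1=7 // r0:Add2,r1:3,r2:6,r3:7,r4:8,r5:8
cycle 12: CDB Mul1=0 // r0:Add2,r1:3,r2:6,r3:7,r4:8,r5:8
cycle 13: - // r0:Add2,r1:3,r2:6,r3:7,r4:8,r5:8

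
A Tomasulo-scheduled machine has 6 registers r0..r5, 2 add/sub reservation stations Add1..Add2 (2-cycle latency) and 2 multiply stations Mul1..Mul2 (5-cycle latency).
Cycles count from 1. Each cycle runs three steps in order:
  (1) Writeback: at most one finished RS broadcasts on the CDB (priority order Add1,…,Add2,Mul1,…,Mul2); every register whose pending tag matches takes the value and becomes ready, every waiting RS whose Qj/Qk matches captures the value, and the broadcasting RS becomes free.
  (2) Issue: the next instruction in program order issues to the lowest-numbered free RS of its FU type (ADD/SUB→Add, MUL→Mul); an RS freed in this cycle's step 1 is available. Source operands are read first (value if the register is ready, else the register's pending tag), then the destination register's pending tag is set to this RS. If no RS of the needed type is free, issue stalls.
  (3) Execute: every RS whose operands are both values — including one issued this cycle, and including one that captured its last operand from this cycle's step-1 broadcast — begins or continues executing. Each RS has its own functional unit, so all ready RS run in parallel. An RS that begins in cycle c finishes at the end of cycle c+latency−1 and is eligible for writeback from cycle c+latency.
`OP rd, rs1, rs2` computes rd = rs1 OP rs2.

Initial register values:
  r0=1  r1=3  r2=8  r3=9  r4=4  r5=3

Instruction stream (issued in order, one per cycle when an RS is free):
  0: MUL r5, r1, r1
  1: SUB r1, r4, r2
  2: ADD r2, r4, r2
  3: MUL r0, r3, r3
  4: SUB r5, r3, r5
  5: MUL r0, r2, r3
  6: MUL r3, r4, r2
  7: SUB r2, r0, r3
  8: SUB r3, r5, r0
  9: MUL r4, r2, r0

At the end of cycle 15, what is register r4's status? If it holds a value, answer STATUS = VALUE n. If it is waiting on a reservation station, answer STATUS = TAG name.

cycle 1: issue MUL r5<-Mul1 // r0:1,r1:3,r2:8,r3:9,r4:4,r5:Mul1
cycle 2: issue SUB r1<-Add1 // r0:1,r1:Add1,r2:8,r3:9,r4:4,r5:Mul1
cycle 3: issue ADD r2<-Add2 // r0:1,r1:Add1,r2:Add2,r3:9,r4:4,r5:Mul1
cycle 4: CDB Add1=-4; issue MUL r0<-Mul2 // r0:Mul2,r1:-4,r2:Add2,r3:9,r4:4,r5:Mul1
cycle 5: CDB Add2=12; issue SUB r5<-Add1 // r0:Mul2,r1:-4,r2:12,r3:9,r4:4,r5:Add1
cycle 6: CDB Mul1=9; issue MUL r0<-Mul1 // r0:Mul1,r1:-4,r2:12,r3:9,r4:4,r5:Add1
cycle 7: stall // r0:Mul1,r1:-4,r2:12,r3:9,r4:4,r5:Add1
cycle 8: CDB Add1=0; stall // r0:Mul1,r1:-4,r2:12,r3:9,r4:4,r5:0
cycle 9: CDB Mul2=81; issue MUL r3<-Mul2 // r0:Mul1,r1:-4,r2:12,r3:Mul2,r4:4,r5:0
cycle 10: issue SUB r2<-Add1 // r0:Mul1,r1:-4,r2:Add1,r3:Mul2,r4:4,r5:0
cycle 11: CDB Mul1=108; issue SUB r3<-Add2 // r0:108,r1:-4,r2:Add1,r3:Add2,r4:4,r5:0
cycle 12: issue MUL r4<-Mul1 // r0:108,r1:-4,r2:Add1,r3:Add2,r4:Mul1,r5:0
cycle 13: CDB Add2=-108 // r0:108,r1:-4,r2:Add1,r3:-108,r4:Mul1,r5:0
cycle 14: CDB Mul2=48 // r0:108,r1:-4,r2:Add1,r3:-108,r4:Mul1,r5:0
cycle 15: - // r0:108,r1:-4,r2:Add1,r3:-108,r4:Mul1,r5:0

STATUS = TAG Mul1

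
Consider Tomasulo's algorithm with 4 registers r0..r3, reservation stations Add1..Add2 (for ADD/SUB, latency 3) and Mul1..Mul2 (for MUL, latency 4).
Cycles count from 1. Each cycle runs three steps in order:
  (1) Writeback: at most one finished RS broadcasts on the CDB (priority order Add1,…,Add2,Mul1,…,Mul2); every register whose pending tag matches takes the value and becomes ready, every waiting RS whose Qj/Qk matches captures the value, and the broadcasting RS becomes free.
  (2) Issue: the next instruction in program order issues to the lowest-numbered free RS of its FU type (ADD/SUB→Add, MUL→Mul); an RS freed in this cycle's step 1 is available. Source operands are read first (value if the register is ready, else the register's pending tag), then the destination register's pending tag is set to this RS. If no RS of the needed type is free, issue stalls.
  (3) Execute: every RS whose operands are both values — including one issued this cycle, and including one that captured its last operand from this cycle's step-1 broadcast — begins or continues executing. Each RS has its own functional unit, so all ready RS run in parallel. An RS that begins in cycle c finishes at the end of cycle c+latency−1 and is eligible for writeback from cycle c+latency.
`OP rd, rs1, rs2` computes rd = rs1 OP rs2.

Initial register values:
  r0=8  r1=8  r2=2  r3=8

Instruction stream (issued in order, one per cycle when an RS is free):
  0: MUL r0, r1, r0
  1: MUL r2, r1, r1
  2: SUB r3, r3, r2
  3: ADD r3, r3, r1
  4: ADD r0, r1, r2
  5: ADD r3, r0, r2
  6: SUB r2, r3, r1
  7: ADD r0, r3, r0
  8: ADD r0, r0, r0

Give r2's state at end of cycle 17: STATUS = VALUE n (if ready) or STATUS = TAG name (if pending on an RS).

STATUS = TAG Add2

cycle 1: issue MUL r0<-Mul1 // r0:Mul1,r1:8,r2:2,r3:8
cycle 2: issue MUL r2<-Mul2 // r0:Mul1,r1:8,r2:Mul2,r3:8
cycle 3: issue SUB r3<-Add1 // r0:Mul1,r1:8,r2:Mul2,r3:Add1
cycle 4: issue ADD r3<-Add2 // r0:Mul1,r1:8,r2:Mul2,r3:Add2
cycle 5: CDB Mul1=64; stall // r0:64,r1:8,r2:Mul2,r3:Add2
cycle 6: CDB Mul2=64; stall // r0:64,r1:8,r2:64,r3:Add2
cycle 7: stall // r0:64,r1:8,r2:64,r3:Add2
cycle 8: stall // r0:64,r1:8,r2:64,r3:Add2
cycle 9: CDB Add1=-56; issue ADD r0<-Add1 // r0:Add1,r1:8,r2:64,r3:Add2
cycle 10: stall // r0:Add1,r1:8,r2:64,r3:Add2
cycle 11: stall // r0:Add1,r1:8,r2:64,r3:Add2
cycle 12: CDB Add1=72; issue ADD r3<-Add1 // r0:72,r1:8,r2:64,r3:Add1
cycle 13: CDB Add2=-48; issue SUB r2<-Add2 // r0:72,r1:8,r2:Add2,r3:Add1
cycle 14: stall // r0:72,r1:8,r2:Add2,r3:Add1
cycle 15: CDB Add1=136; issue ADD r0<-Add1 // r0:Add1,r1:8,r2:Add2,r3:136
cycle 16: stall // r0:Add1,r1:8,r2:Add2,r3:136
cycle 17: stall // r0:Add1,r1:8,r2:Add2,r3:136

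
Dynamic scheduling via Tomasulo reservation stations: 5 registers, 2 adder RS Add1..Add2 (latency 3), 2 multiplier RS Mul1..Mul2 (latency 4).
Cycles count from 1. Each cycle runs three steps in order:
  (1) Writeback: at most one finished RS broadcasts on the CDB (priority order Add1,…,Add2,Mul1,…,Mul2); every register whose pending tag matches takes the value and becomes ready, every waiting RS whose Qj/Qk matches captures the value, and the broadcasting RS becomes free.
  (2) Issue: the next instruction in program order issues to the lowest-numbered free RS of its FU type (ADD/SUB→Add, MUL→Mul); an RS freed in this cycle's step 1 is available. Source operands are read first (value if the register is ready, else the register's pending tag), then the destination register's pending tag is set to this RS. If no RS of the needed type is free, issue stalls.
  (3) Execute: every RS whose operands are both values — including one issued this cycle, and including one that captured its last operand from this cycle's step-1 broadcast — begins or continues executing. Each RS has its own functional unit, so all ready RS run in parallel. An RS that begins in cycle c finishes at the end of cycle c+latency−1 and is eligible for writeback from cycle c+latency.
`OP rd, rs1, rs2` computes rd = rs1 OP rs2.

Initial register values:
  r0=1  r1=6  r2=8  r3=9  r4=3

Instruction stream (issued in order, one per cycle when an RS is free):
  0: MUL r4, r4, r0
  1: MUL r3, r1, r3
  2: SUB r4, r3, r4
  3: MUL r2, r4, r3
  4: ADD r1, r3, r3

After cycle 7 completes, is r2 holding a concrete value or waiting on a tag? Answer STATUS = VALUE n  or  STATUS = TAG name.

STATUS = TAG Mul1

c1: issue MUL r4<-Mul1 | r0:1,r1:6,r2:8,r3:9,r4:Mul1
c2: issue MUL r3<-Mul2 | r0:1,r1:6,r2:8,r3:Mul2,r4:Mul1
c3: issue SUB r4<-Add1 | r0:1,r1:6,r2:8,r3:Mul2,r4:Add1
c4: stall | r0:1,r1:6,r2:8,r3:Mul2,r4:Add1
c5: CDB Mul1=3; issue MUL r2<-Mul1 | r0:1,r1:6,r2:Mul1,r3:Mul2,r4:Add1
c6: CDB Mul2=54; issue ADD r1<-Add2 | r0:1,r1:Add2,r2:Mul1,r3:54,r4:Add1
c7: - | r0:1,r1:Add2,r2:Mul1,r3:54,r4:Add1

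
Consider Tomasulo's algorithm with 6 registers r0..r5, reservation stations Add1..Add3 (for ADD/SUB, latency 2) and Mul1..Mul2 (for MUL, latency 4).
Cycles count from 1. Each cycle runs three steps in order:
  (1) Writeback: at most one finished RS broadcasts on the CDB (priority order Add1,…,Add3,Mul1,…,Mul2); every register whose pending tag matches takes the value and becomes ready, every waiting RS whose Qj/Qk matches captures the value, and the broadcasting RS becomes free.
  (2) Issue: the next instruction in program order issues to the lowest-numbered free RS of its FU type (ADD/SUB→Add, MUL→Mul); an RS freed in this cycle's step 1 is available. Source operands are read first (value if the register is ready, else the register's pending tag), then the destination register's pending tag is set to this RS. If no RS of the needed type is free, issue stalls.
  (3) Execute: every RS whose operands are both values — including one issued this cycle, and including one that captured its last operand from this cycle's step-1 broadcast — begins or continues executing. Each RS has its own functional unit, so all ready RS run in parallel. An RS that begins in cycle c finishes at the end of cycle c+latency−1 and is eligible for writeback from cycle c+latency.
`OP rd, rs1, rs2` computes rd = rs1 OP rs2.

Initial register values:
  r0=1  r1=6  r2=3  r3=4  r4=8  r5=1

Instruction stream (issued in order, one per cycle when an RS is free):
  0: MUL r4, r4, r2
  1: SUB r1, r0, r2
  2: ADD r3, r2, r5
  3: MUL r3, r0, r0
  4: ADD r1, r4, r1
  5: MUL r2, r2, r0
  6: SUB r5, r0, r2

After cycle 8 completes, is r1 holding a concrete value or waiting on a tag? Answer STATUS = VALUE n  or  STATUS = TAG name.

c1: issue MUL r4<-Mul1 | r0:1,r1:6,r2:3,r3:4,r4:Mul1,r5:1
c2: issue SUB r1<-Add1 | r0:1,r1:Add1,r2:3,r3:4,r4:Mul1,r5:1
c3: issue ADD r3<-Add2 | r0:1,r1:Add1,r2:3,r3:Add2,r4:Mul1,r5:1
c4: CDB Add1=-2; issue MUL r3<-Mul2 | r0:1,r1:-2,r2:3,r3:Mul2,r4:Mul1,r5:1
c5: CDB Add2=4; issue ADD r1<-Add1 | r0:1,r1:Add1,r2:3,r3:Mul2,r4:Mul1,r5:1
c6: CDB Mul1=24; issue MUL r2<-Mul1 | r0:1,r1:Add1,r2:Mul1,r3:Mul2,r4:24,r5:1
c7: issue SUB r5<-Add2 | r0:1,r1:Add1,r2:Mul1,r3:Mul2,r4:24,r5:Add2
c8: CDB Add1=22 | r0:1,r1:22,r2:Mul1,r3:Mul2,r4:24,r5:Add2

STATUS = VALUE 22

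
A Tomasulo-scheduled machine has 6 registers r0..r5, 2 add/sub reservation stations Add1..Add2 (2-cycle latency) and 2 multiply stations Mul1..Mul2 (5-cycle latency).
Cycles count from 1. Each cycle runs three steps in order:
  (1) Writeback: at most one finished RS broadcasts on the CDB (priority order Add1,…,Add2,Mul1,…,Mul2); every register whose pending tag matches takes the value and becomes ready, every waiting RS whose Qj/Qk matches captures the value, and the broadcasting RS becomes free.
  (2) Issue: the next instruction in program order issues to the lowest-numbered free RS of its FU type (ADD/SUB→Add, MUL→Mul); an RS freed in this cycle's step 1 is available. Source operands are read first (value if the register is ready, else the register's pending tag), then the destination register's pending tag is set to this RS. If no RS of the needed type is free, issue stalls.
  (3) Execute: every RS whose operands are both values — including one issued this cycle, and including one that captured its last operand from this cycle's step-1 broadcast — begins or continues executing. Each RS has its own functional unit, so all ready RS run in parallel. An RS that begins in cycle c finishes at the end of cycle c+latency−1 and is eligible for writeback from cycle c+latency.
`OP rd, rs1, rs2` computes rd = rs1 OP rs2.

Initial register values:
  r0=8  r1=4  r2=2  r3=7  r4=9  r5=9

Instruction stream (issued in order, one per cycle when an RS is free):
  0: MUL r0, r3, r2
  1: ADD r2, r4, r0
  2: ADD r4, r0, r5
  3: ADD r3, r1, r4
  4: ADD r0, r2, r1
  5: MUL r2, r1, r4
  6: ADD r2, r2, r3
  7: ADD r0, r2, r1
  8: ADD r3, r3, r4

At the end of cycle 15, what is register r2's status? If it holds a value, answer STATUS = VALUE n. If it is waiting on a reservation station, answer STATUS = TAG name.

c1: issue MUL r0<-Mul1 | r0:Mul1,r1:4,r2:2,r3:7,r4:9,r5:9
c2: issue ADD r2<-Add1 | r0:Mul1,r1:4,r2:Add1,r3:7,r4:9,r5:9
c3: issue ADD r4<-Add2 | r0:Mul1,r1:4,r2:Add1,r3:7,r4:Add2,r5:9
c4: stall | r0:Mul1,r1:4,r2:Add1,r3:7,r4:Add2,r5:9
c5: stall | r0:Mul1,r1:4,r2:Add1,r3:7,r4:Add2,r5:9
c6: CDB Mul1=14; stall | r0:14,r1:4,r2:Add1,r3:7,r4:Add2,r5:9
c7: stall | r0:14,r1:4,r2:Add1,r3:7,r4:Add2,r5:9
c8: CDB Add1=23; issue ADD r3<-Add1 | r0:14,r1:4,r2:23,r3:Add1,r4:Add2,r5:9
c9: CDB Add2=23; issue ADD r0<-Add2 | r0:Add2,r1:4,r2:23,r3:Add1,r4:23,r5:9
c10: issue MUL r2<-Mul1 | r0:Add2,r1:4,r2:Mul1,r3:Add1,r4:23,r5:9
c11: CDB Add1=27; issue ADD r2<-Add1 | r0:Add2,r1:4,r2:Add1,r3:27,r4:23,r5:9
c12: CDB Add2=27; issue ADD r0<-Add2 | r0:Add2,r1:4,r2:Add1,r3:27,r4:23,r5:9
c13: stall | r0:Add2,r1:4,r2:Add1,r3:27,r4:23,r5:9
c14: stall | r0:Add2,r1:4,r2:Add1,r3:27,r4:23,r5:9
c15: CDB Mul1=92; stall | r0:Add2,r1:4,r2:Add1,r3:27,r4:23,r5:9

STATUS = TAG Add1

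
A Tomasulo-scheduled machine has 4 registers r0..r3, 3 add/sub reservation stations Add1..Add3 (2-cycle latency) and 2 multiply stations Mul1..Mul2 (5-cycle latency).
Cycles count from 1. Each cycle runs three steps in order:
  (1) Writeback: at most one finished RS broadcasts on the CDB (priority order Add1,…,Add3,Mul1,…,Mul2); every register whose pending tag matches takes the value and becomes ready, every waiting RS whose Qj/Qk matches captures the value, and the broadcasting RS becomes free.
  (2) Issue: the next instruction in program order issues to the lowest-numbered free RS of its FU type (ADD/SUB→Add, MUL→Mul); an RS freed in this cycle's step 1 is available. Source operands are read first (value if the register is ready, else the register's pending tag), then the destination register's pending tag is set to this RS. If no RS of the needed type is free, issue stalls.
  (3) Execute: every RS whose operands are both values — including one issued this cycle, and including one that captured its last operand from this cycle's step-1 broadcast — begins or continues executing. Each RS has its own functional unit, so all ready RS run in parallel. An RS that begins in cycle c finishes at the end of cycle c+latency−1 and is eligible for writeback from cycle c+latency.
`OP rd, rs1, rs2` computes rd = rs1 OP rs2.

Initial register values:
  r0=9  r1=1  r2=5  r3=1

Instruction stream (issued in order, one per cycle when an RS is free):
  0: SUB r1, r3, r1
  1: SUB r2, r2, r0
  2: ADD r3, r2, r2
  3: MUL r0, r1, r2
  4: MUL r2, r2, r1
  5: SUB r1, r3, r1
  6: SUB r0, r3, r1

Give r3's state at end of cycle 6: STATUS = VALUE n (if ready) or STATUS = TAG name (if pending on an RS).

STATUS = VALUE -8

  c1: issue SUB r1<-Add1  regs: r0:9,r1:Add1,r2:5,r3:1
  c2: issue SUB r2<-Add2  regs: r0:9,r1:Add1,r2:Add2,r3:1
  c3: CDB Add1=0; issue ADD r3<-Add1  regs: r0:9,r1:0,r2:Add2,r3:Add1
  c4: CDB Add2=-4; issue MUL r0<-Mul1  regs: r0:Mul1,r1:0,r2:-4,r3:Add1
  c5: issue MUL r2<-Mul2  regs: r0:Mul1,r1:0,r2:Mul2,r3:Add1
  c6: CDB Add1=-8; issue SUB r1<-Add1  regs: r0:Mul1,r1:Add1,r2:Mul2,r3:-8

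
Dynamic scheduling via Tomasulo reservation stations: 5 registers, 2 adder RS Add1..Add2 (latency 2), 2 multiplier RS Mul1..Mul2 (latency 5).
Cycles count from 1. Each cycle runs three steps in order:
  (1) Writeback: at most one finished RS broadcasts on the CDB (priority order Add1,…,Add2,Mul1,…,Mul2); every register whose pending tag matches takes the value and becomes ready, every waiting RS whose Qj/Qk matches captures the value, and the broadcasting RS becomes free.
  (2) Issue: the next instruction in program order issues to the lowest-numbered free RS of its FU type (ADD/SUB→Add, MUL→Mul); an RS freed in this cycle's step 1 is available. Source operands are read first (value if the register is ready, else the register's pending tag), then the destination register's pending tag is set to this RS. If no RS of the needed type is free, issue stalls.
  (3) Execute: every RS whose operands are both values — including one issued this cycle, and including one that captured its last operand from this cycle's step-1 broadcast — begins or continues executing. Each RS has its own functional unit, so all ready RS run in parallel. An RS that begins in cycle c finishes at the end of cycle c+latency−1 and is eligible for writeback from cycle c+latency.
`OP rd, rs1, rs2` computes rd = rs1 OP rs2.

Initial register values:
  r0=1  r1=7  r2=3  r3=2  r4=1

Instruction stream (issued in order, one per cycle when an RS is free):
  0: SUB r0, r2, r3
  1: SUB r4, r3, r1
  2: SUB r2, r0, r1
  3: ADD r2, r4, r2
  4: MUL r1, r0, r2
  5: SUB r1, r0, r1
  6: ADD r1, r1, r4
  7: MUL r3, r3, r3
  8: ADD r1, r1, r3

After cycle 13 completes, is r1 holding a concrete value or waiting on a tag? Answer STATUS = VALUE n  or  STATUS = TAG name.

STATUS = TAG Add2

cycle 1: issue SUB r0<-Add1 // r0:Add1,r1:7,r2:3,r3:2,r4:1
cycle 2: issue SUB r4<-Add2 // r0:Add1,r1:7,r2:3,r3:2,r4:Add2
cycle 3: CDB Add1=1; issue SUB r2<-Add1 // r0:1,r1:7,r2:Add1,r3:2,r4:Add2
cycle 4: CDB Add2=-5; issue ADD r2<-Add2 // r0:1,r1:7,r2:Add2,r3:2,r4:-5
cycle 5: CDB Add1=-6; issue MUL r1<-Mul1 // r0:1,r1:Mul1,r2:Add2,r3:2,r4:-5
cycle 6: issue SUB r1<-Add1 // r0:1,r1:Add1,r2:Add2,r3:2,r4:-5
cycle 7: CDB Add2=-11; issue ADD r1<-Add2 // r0:1,r1:Add2,r2:-11,r3:2,r4:-5
cycle 8: issue MUL r3<-Mul2 // r0:1,r1:Add2,r2:-11,r3:Mul2,r4:-5
cycle 9: stall // r0:1,r1:Add2,r2:-11,r3:Mul2,r4:-5
cycle 10: stall // r0:1,r1:Add2,r2:-11,r3:Mul2,r4:-5
cycle 11: stall // r0:1,r1:Add2,r2:-11,r3:Mul2,r4:-5
cycle 12: CDB Mul1=-11; stall // r0:1,r1:Add2,r2:-11,r3:Mul2,r4:-5
cycle 13: CDB Mul2=4; stall // r0:1,r1:Add2,r2:-11,r3:4,r4:-5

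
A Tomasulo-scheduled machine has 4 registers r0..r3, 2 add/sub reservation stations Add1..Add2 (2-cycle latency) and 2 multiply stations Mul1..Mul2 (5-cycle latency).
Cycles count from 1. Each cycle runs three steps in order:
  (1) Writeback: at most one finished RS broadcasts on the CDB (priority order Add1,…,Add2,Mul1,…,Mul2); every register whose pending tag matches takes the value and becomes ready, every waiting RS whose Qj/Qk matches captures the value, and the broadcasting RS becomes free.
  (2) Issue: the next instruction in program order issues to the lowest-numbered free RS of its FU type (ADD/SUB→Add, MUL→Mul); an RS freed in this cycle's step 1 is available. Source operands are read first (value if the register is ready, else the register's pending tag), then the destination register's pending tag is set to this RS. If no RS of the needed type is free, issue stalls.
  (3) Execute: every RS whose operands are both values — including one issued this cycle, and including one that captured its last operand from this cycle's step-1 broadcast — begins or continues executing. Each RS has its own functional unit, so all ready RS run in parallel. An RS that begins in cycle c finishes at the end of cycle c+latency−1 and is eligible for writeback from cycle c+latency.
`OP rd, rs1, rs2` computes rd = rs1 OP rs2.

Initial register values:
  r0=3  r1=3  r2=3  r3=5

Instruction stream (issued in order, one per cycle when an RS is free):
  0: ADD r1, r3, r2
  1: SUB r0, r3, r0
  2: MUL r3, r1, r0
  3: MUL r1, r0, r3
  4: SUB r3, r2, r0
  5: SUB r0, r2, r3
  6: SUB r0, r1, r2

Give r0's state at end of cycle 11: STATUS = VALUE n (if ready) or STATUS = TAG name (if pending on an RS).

cycle 1: issue ADD r1<-Add1 // r0:3,r1:Add1,r2:3,r3:5
cycle 2: issue SUB r0<-Add2 // r0:Add2,r1:Add1,r2:3,r3:5
cycle 3: CDB Add1=8; issue MUL r3<-Mul1 // r0:Add2,r1:8,r2:3,r3:Mul1
cycle 4: CDB Add2=2; issue MUL r1<-Mul2 // r0:2,r1:Mul2,r2:3,r3:Mul1
cycle 5: issue SUB r3<-Add1 // r0:2,r1:Mul2,r2:3,r3:Add1
cycle 6: issue SUB r0<-Add2 // r0:Add2,r1:Mul2,r2:3,r3:Add1
cycle 7: CDB Add1=1; issue SUB r0<-Add1 // r0:Add1,r1:Mul2,r2:3,r3:1
cycle 8: - // r0:Add1,r1:Mul2,r2:3,r3:1
cycle 9: CDB Add2=2 // r0:Add1,r1:Mul2,r2:3,r3:1
cycle 10: CDB Mul1=16 // r0:Add1,r1:Mul2,r2:3,r3:1
cycle 11: - // r0:Add1,r1:Mul2,r2:3,r3:1

STATUS = TAG Add1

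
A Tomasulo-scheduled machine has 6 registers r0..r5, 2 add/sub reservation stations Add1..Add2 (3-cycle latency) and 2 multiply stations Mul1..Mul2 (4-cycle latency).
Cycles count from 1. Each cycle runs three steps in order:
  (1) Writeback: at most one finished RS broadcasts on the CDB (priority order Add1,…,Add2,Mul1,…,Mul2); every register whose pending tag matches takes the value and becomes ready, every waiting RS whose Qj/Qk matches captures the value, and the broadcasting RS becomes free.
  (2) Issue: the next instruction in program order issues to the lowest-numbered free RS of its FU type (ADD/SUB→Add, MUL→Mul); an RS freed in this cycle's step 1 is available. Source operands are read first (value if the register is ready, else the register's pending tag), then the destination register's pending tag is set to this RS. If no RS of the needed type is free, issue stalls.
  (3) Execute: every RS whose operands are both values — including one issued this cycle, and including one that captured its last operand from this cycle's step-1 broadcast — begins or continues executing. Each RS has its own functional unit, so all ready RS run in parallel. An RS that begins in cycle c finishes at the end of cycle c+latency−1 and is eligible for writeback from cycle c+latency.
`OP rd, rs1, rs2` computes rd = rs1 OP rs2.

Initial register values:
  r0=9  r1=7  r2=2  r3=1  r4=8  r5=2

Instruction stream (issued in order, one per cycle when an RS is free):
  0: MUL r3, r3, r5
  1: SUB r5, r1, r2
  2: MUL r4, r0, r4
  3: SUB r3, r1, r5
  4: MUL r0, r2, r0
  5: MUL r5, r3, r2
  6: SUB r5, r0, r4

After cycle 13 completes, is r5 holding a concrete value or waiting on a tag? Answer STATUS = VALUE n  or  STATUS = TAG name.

cycle 1: issue MUL r3<-Mul1 // r0:9,r1:7,r2:2,r3:Mul1,r4:8,r5:2
cycle 2: issue SUB r5<-Add1 // r0:9,r1:7,r2:2,r3:Mul1,r4:8,r5:Add1
cycle 3: issue MUL r4<-Mul2 // r0:9,r1:7,r2:2,r3:Mul1,r4:Mul2,r5:Add1
cycle 4: issue SUB r3<-Add2 // r0:9,r1:7,r2:2,r3:Add2,r4:Mul2,r5:Add1
cycle 5: CDB Add1=5; stall // r0:9,r1:7,r2:2,r3:Add2,r4:Mul2,r5:5
cycle 6: CDB Mul1=2; issue MUL r0<-Mul1 // r0:Mul1,r1:7,r2:2,r3:Add2,r4:Mul2,r5:5
cycle 7: CDB Mul2=72; issue MUL r5<-Mul2 // r0:Mul1,r1:7,r2:2,r3:Add2,r4:72,r5:Mul2
cycle 8: CDB Add2=2; issue SUB r5<-Add1 // r0:Mul1,r1:7,r2:2,r3:2,r4:72,r5:Add1
cycle 9: - // r0:Mul1,r1:7,r2:2,r3:2,r4:72,r5:Add1
cycle 10: CDB Mul1=18 // r0:18,r1:7,r2:2,r3:2,r4:72,r5:Add1
cycle 11: - // r0:18,r1:7,r2:2,r3:2,r4:72,r5:Add1
cycle 12: CDB Mul2=4 // r0:18,r1:7,r2:2,r3:2,r4:72,r5:Add1
cycle 13: CDB Add1=-54 // r0:18,r1:7,r2:2,r3:2,r4:72,r5:-54

STATUS = VALUE -54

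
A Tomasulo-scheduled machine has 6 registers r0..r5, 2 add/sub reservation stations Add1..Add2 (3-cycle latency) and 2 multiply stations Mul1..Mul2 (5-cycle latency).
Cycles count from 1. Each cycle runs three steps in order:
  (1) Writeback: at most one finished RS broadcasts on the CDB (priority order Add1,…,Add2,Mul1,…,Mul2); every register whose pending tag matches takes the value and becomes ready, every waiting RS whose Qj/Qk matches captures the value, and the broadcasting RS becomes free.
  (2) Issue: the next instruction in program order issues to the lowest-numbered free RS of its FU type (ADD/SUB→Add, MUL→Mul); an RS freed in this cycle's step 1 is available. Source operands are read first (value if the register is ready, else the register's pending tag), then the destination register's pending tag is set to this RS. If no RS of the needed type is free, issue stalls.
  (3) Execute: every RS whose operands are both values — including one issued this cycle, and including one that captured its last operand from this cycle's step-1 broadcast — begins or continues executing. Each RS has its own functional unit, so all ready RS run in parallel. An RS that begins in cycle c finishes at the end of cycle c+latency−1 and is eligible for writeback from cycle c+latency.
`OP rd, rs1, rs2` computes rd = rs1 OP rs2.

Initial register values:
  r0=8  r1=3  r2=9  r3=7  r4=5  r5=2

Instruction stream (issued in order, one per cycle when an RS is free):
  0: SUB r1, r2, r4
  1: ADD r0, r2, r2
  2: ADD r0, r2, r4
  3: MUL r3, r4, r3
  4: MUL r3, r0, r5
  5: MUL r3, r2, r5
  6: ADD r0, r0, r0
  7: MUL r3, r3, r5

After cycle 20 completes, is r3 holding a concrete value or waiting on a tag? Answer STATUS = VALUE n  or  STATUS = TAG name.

STATUS = VALUE 36

c1: issue SUB r1<-Add1 | r0:8,r1:Add1,r2:9,r3:7,r4:5,r5:2
c2: issue ADD r0<-Add2 | r0:Add2,r1:Add1,r2:9,r3:7,r4:5,r5:2
c3: stall | r0:Add2,r1:Add1,r2:9,r3:7,r4:5,r5:2
c4: CDB Add1=4; issue ADD r0<-Add1 | r0:Add1,r1:4,r2:9,r3:7,r4:5,r5:2
c5: CDB Add2=18; issue MUL r3<-Mul1 | r0:Add1,r1:4,r2:9,r3:Mul1,r4:5,r5:2
c6: issue MUL r3<-Mul2 | r0:Add1,r1:4,r2:9,r3:Mul2,r4:5,r5:2
c7: CDB Add1=14; stall | r0:14,r1:4,r2:9,r3:Mul2,r4:5,r5:2
c8: stall | r0:14,r1:4,r2:9,r3:Mul2,r4:5,r5:2
c9: stall | r0:14,r1:4,r2:9,r3:Mul2,r4:5,r5:2
c10: CDB Mul1=35; issue MUL r3<-Mul1 | r0:14,r1:4,r2:9,r3:Mul1,r4:5,r5:2
c11: issue ADD r0<-Add1 | r0:Add1,r1:4,r2:9,r3:Mul1,r4:5,r5:2
c12: CDB Mul2=28; issue MUL r3<-Mul2 | r0:Add1,r1:4,r2:9,r3:Mul2,r4:5,r5:2
c13: - | r0:Add1,r1:4,r2:9,r3:Mul2,r4:5,r5:2
c14: CDB Add1=28 | r0:28,r1:4,r2:9,r3:Mul2,r4:5,r5:2
c15: CDB Mul1=18 | r0:28,r1:4,r2:9,r3:Mul2,r4:5,r5:2
c16: - | r0:28,r1:4,r2:9,r3:Mul2,r4:5,r5:2
c17: - | r0:28,r1:4,r2:9,r3:Mul2,r4:5,r5:2
c18: - | r0:28,r1:4,r2:9,r3:Mul2,r4:5,r5:2
c19: - | r0:28,r1:4,r2:9,r3:Mul2,r4:5,r5:2
c20: CDB Mul2=36 | r0:28,r1:4,r2:9,r3:36,r4:5,r5:2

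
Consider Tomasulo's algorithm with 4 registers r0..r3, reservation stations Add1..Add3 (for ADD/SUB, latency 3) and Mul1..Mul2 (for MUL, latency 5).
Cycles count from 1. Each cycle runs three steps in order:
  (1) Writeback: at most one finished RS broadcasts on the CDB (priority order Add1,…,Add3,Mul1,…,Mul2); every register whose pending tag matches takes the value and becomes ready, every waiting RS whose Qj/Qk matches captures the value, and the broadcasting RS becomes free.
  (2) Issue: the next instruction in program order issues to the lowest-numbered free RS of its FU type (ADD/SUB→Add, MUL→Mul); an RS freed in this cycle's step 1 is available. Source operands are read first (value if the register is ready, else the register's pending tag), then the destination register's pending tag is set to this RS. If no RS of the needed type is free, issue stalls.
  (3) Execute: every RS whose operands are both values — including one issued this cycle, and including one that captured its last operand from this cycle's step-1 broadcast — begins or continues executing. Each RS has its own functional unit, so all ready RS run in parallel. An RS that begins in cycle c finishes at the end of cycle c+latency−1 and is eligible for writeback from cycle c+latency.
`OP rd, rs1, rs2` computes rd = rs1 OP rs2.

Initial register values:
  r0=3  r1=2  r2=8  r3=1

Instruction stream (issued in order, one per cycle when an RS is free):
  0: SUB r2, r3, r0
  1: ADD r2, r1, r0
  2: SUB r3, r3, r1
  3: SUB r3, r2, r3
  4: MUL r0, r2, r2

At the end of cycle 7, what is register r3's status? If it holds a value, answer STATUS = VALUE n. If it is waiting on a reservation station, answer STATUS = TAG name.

STATUS = TAG Add1

  c1: issue SUB r2<-Add1  regs: r0:3,r1:2,r2:Add1,r3:1
  c2: issue ADD r2<-Add2  regs: r0:3,r1:2,r2:Add2,r3:1
  c3: issue SUB r3<-Add3  regs: r0:3,r1:2,r2:Add2,r3:Add3
  c4: CDB Add1=-2; issue SUB r3<-Add1  regs: r0:3,r1:2,r2:Add2,r3:Add1
  c5: CDB Add2=5; issue MUL r0<-Mul1  regs: r0:Mul1,r1:2,r2:5,r3:Add1
  c6: CDB Add3=-1  regs: r0:Mul1,r1:2,r2:5,r3:Add1
  c7: -  regs: r0:Mul1,r1:2,r2:5,r3:Add1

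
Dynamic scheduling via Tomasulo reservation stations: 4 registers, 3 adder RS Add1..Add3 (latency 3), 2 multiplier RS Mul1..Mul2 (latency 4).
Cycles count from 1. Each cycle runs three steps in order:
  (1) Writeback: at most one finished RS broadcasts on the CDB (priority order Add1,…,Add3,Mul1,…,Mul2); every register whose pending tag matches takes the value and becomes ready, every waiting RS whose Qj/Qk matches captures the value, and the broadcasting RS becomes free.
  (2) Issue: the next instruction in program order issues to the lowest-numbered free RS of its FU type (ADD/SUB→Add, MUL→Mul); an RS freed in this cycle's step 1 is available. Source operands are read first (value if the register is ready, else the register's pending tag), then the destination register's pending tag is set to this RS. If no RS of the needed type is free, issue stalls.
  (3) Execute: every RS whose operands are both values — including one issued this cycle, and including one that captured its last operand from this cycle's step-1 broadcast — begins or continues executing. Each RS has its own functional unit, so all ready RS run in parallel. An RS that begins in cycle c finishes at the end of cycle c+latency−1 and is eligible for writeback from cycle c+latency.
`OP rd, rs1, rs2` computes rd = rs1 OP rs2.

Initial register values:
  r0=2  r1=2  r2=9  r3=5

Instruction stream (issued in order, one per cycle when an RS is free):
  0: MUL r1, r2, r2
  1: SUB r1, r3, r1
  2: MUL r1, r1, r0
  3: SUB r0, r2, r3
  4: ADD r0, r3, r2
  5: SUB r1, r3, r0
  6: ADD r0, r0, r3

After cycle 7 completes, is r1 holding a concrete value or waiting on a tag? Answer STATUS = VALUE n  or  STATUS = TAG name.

STATUS = TAG Add2

  c1: issue MUL r1<-Mul1  regs: r0:2,r1:Mul1,r2:9,r3:5
  c2: issue SUB r1<-Add1  regs: r0:2,r1:Add1,r2:9,r3:5
  c3: issue MUL r1<-Mul2  regs: r0:2,r1:Mul2,r2:9,r3:5
  c4: issue SUB r0<-Add2  regs: r0:Add2,r1:Mul2,r2:9,r3:5
  c5: CDB Mul1=81; issue ADD r0<-Add3  regs: r0:Add3,r1:Mul2,r2:9,r3:5
  c6: stall  regs: r0:Add3,r1:Mul2,r2:9,r3:5
  c7: CDB Add2=4; issue SUB r1<-Add2  regs: r0:Add3,r1:Add2,r2:9,r3:5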